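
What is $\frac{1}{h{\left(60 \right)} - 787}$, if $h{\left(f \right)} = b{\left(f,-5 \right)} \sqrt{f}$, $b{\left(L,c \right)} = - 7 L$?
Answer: $\frac{787}{9964631} - \frac{840 \sqrt{15}}{9964631} \approx -0.00024751$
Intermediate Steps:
$h{\left(f \right)} = - 7 f^{\frac{3}{2}}$ ($h{\left(f \right)} = - 7 f \sqrt{f} = - 7 f^{\frac{3}{2}}$)
$\frac{1}{h{\left(60 \right)} - 787} = \frac{1}{- 7 \cdot 60^{\frac{3}{2}} - 787} = \frac{1}{- 7 \cdot 120 \sqrt{15} - 787} = \frac{1}{- 840 \sqrt{15} - 787} = \frac{1}{-787 - 840 \sqrt{15}}$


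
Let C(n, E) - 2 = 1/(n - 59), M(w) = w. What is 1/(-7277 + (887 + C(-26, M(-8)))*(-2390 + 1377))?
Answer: -85/77164877 ≈ -1.1015e-6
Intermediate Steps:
C(n, E) = 2 + 1/(-59 + n) (C(n, E) = 2 + 1/(n - 59) = 2 + 1/(-59 + n))
1/(-7277 + (887 + C(-26, M(-8)))*(-2390 + 1377)) = 1/(-7277 + (887 + (-117 + 2*(-26))/(-59 - 26))*(-2390 + 1377)) = 1/(-7277 + (887 + (-117 - 52)/(-85))*(-1013)) = 1/(-7277 + (887 - 1/85*(-169))*(-1013)) = 1/(-7277 + (887 + 169/85)*(-1013)) = 1/(-7277 + (75564/85)*(-1013)) = 1/(-7277 - 76546332/85) = 1/(-77164877/85) = -85/77164877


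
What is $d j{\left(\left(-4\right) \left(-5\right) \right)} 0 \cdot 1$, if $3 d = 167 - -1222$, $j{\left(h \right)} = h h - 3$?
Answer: $0$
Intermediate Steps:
$j{\left(h \right)} = -3 + h^{2}$ ($j{\left(h \right)} = h^{2} - 3 = -3 + h^{2}$)
$d = 463$ ($d = \frac{167 - -1222}{3} = \frac{167 + 1222}{3} = \frac{1}{3} \cdot 1389 = 463$)
$d j{\left(\left(-4\right) \left(-5\right) \right)} 0 \cdot 1 = 463 \left(-3 + \left(\left(-4\right) \left(-5\right)\right)^{2}\right) 0 \cdot 1 = 463 \left(-3 + 20^{2}\right) 0 \cdot 1 = 463 \left(-3 + 400\right) 0 \cdot 1 = 463 \cdot 397 \cdot 0 \cdot 1 = 463 \cdot 0 \cdot 1 = 463 \cdot 0 = 0$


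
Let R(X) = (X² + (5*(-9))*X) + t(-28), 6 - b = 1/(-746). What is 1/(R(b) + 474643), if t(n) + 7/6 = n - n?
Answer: 1669548/792046575475 ≈ 2.1079e-6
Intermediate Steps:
t(n) = -7/6 (t(n) = -7/6 + (n - n) = -7/6 + 0 = -7/6)
b = 4477/746 (b = 6 - 1/(-746) = 6 - 1*(-1/746) = 6 + 1/746 = 4477/746 ≈ 6.0013)
R(X) = -7/6 + X² - 45*X (R(X) = (X² + (5*(-9))*X) - 7/6 = (X² - 45*X) - 7/6 = -7/6 + X² - 45*X)
1/(R(b) + 474643) = 1/((-7/6 + (4477/746)² - 45*4477/746) + 474643) = 1/((-7/6 + 20043529/556516 - 201465/746) + 474643) = 1/(-392695889/1669548 + 474643) = 1/(792046575475/1669548) = 1669548/792046575475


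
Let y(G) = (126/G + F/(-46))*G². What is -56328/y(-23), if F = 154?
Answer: 56328/4669 ≈ 12.064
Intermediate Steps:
y(G) = G²*(-77/23 + 126/G) (y(G) = (126/G + 154/(-46))*G² = (126/G + 154*(-1/46))*G² = (126/G - 77/23)*G² = (-77/23 + 126/G)*G² = G²*(-77/23 + 126/G))
-56328/y(-23) = -56328*(-1/(7*(414 - 11*(-23)))) = -56328*(-1/(7*(414 + 253))) = -56328/((7/23)*(-23)*667) = -56328/(-4669) = -56328*(-1/4669) = 56328/4669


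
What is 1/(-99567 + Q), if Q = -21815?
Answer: -1/121382 ≈ -8.2385e-6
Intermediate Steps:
1/(-99567 + Q) = 1/(-99567 - 21815) = 1/(-121382) = -1/121382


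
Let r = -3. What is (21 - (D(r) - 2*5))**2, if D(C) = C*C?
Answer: 484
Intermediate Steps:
D(C) = C**2
(21 - (D(r) - 2*5))**2 = (21 - ((-3)**2 - 2*5))**2 = (21 - (9 - 10))**2 = (21 - 1*(-1))**2 = (21 + 1)**2 = 22**2 = 484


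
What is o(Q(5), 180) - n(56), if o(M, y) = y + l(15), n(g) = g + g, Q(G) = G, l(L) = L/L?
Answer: 69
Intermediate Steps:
l(L) = 1
n(g) = 2*g
o(M, y) = 1 + y (o(M, y) = y + 1 = 1 + y)
o(Q(5), 180) - n(56) = (1 + 180) - 2*56 = 181 - 1*112 = 181 - 112 = 69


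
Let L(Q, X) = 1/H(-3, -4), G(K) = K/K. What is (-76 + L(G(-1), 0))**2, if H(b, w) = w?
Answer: 93025/16 ≈ 5814.1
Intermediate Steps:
G(K) = 1
L(Q, X) = -1/4 (L(Q, X) = 1/(-4) = -1/4)
(-76 + L(G(-1), 0))**2 = (-76 - 1/4)**2 = (-305/4)**2 = 93025/16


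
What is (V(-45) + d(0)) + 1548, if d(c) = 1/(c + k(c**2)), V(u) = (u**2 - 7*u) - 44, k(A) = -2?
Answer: 7687/2 ≈ 3843.5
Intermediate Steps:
V(u) = -44 + u**2 - 7*u
d(c) = 1/(-2 + c) (d(c) = 1/(c - 2) = 1/(-2 + c))
(V(-45) + d(0)) + 1548 = ((-44 + (-45)**2 - 7*(-45)) + 1/(-2 + 0)) + 1548 = ((-44 + 2025 + 315) + 1/(-2)) + 1548 = (2296 - 1/2) + 1548 = 4591/2 + 1548 = 7687/2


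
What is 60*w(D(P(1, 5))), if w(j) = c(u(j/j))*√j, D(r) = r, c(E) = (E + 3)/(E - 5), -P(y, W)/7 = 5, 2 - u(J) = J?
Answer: -60*I*√35 ≈ -354.96*I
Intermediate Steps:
u(J) = 2 - J
P(y, W) = -35 (P(y, W) = -7*5 = -35)
c(E) = (3 + E)/(-5 + E)
w(j) = -√j (w(j) = ((3 + (2 - j/j))/(-5 + (2 - j/j)))*√j = ((3 + (2 - 1*1))/(-5 + (2 - 1*1)))*√j = ((3 + (2 - 1))/(-5 + (2 - 1)))*√j = ((3 + 1)/(-5 + 1))*√j = (4/(-4))*√j = (-¼*4)*√j = -√j)
60*w(D(P(1, 5))) = 60*(-√(-35)) = 60*(-I*√35) = -60*I*√35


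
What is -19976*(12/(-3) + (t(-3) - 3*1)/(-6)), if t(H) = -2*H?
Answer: 89892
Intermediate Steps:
-19976*(12/(-3) + (t(-3) - 3*1)/(-6)) = -19976*(12/(-3) + (-2*(-3) - 3*1)/(-6)) = -19976*(12*(-⅓) + (6 - 3)*(-⅙)) = -19976*(-4 + 3*(-⅙)) = -19976*(-4 - ½) = -19976*(-9/2) = 89892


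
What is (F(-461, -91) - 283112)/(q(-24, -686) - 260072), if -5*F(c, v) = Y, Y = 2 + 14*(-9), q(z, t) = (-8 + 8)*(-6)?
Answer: 353859/325090 ≈ 1.0885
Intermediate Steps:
q(z, t) = 0 (q(z, t) = 0*(-6) = 0)
Y = -124 (Y = 2 - 126 = -124)
F(c, v) = 124/5 (F(c, v) = -1/5*(-124) = 124/5)
(F(-461, -91) - 283112)/(q(-24, -686) - 260072) = (124/5 - 283112)/(0 - 260072) = -1415436/5/(-260072) = -1415436/5*(-1/260072) = 353859/325090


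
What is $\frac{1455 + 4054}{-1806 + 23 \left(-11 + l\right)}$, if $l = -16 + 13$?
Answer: $- \frac{787}{304} \approx -2.5888$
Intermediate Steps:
$l = -3$
$\frac{1455 + 4054}{-1806 + 23 \left(-11 + l\right)} = \frac{1455 + 4054}{-1806 + 23 \left(-11 - 3\right)} = \frac{5509}{-1806 + 23 \left(-14\right)} = \frac{5509}{-1806 - 322} = \frac{5509}{-2128} = 5509 \left(- \frac{1}{2128}\right) = - \frac{787}{304}$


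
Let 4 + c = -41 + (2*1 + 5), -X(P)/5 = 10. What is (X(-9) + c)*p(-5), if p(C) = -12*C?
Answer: -5280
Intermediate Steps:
X(P) = -50 (X(P) = -5*10 = -50)
c = -38 (c = -4 + (-41 + (2*1 + 5)) = -4 + (-41 + (2 + 5)) = -4 + (-41 + 7) = -4 - 34 = -38)
(X(-9) + c)*p(-5) = (-50 - 38)*(-12*(-5)) = -88*60 = -5280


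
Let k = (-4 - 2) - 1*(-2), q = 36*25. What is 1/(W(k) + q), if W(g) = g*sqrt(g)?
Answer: 225/202516 + I/101258 ≈ 0.001111 + 9.8758e-6*I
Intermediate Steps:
q = 900
k = -4 (k = -6 + 2 = -4)
W(g) = g**(3/2)
1/(W(k) + q) = 1/((-4)**(3/2) + 900) = 1/(-8*I + 900) = 1/(900 - 8*I) = (900 + 8*I)/810064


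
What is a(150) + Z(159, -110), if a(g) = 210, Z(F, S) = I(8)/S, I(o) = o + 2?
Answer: 2309/11 ≈ 209.91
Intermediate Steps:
I(o) = 2 + o
Z(F, S) = 10/S (Z(F, S) = (2 + 8)/S = 10/S)
a(150) + Z(159, -110) = 210 + 10/(-110) = 210 + 10*(-1/110) = 210 - 1/11 = 2309/11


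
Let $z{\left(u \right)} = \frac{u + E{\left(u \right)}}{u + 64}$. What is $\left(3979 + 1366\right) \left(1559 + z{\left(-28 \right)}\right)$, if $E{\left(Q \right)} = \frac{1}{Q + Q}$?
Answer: $\frac{5596883125}{672} \approx 8.3287 \cdot 10^{6}$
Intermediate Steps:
$E{\left(Q \right)} = \frac{1}{2 Q}$
$z{\left(u \right)} = \frac{u + \frac{1}{2 u}}{64 + u}$ ($z{\left(u \right)} = \frac{u + \frac{1}{2 u}}{u + 64} = \frac{u + \frac{1}{2 u}}{64 + u}$)
$\left(3979 + 1366\right) \left(1559 + z{\left(-28 \right)}\right) = \left(3979 + 1366\right) \left(1559 + \frac{\frac{1}{2} + \left(-28\right)^{2}}{\left(-28\right) \left(64 - 28\right)}\right) = 5345 \left(1559 - \frac{\frac{1}{2} + 784}{28 \cdot 36}\right) = 5345 \left(1559 - \frac{1}{1008} \cdot \frac{1569}{2}\right) = 5345 \left(1559 - \frac{523}{672}\right) = 5345 \cdot \frac{1047125}{672} = \frac{5596883125}{672}$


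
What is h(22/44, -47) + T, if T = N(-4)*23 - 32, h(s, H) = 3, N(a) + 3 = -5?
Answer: -213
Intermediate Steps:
N(a) = -8 (N(a) = -3 - 5 = -8)
T = -216 (T = -8*23 - 32 = -184 - 32 = -216)
h(22/44, -47) + T = 3 - 216 = -213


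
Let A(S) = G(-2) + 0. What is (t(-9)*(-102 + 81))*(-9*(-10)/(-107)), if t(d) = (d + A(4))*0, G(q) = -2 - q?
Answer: 0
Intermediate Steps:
A(S) = 0 (A(S) = (-2 - 1*(-2)) + 0 = (-2 + 2) + 0 = 0 + 0 = 0)
t(d) = 0 (t(d) = (d + 0)*0 = d*0 = 0)
(t(-9)*(-102 + 81))*(-9*(-10)/(-107)) = (0*(-102 + 81))*(-9*(-10)/(-107)) = (0*(-21))*(90*(-1/107)) = 0*(-90/107) = 0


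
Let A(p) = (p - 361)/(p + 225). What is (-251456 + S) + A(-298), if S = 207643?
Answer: -3197690/73 ≈ -43804.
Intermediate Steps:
A(p) = (-361 + p)/(225 + p)
(-251456 + S) + A(-298) = (-251456 + 207643) + (-361 - 298)/(225 - 298) = -43813 - 659/(-73) = -43813 - 1/73*(-659) = -43813 + 659/73 = -3197690/73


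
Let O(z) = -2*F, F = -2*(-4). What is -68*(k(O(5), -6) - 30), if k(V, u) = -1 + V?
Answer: 3196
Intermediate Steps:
F = 8
O(z) = -16 (O(z) = -2*8 = -16)
-68*(k(O(5), -6) - 30) = -68*((-1 - 16) - 30) = -68*(-17 - 30) = -68*(-47) = 3196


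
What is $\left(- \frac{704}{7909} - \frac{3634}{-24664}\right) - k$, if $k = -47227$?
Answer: $\frac{418748535891}{8866708} \approx 47227.0$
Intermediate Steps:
$\left(- \frac{704}{7909} - \frac{3634}{-24664}\right) - k = \left(- \frac{704}{7909} - \frac{3634}{-24664}\right) - -47227 = \left(\left(-704\right) \frac{1}{7909} - - \frac{1817}{12332}\right) + 47227 = \left(- \frac{64}{719} + \frac{1817}{12332}\right) + 47227 = \frac{517175}{8866708} + 47227 = \frac{418748535891}{8866708}$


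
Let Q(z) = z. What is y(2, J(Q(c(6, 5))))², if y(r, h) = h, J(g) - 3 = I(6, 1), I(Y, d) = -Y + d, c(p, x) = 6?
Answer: 4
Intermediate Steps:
I(Y, d) = d - Y
J(g) = -2 (J(g) = 3 + (1 - 1*6) = 3 + (1 - 6) = 3 - 5 = -2)
y(2, J(Q(c(6, 5))))² = (-2)² = 4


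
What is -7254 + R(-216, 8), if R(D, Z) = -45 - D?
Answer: -7083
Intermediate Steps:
-7254 + R(-216, 8) = -7254 + (-45 - 1*(-216)) = -7254 + (-45 + 216) = -7254 + 171 = -7083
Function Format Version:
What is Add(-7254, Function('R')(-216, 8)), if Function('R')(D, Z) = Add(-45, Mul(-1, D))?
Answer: -7083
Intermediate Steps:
Add(-7254, Function('R')(-216, 8)) = Add(-7254, Add(-45, Mul(-1, -216))) = Add(-7254, Add(-45, 216)) = Add(-7254, 171) = -7083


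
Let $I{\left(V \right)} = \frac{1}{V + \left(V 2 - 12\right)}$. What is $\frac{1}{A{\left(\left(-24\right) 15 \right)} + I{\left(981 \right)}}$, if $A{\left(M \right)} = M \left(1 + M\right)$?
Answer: $\frac{2931}{378802441} \approx 7.7375 \cdot 10^{-6}$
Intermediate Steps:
$I{\left(V \right)} = \frac{1}{-12 + 3 V}$ ($I{\left(V \right)} = \frac{1}{V + \left(2 V - 12\right)} = \frac{1}{V + \left(-12 + 2 V\right)} = \frac{1}{-12 + 3 V}$)
$\frac{1}{A{\left(\left(-24\right) 15 \right)} + I{\left(981 \right)}} = \frac{1}{\left(-24\right) 15 \left(1 - 360\right) + \frac{1}{3 \left(-4 + 981\right)}} = \frac{1}{- 360 \left(1 - 360\right) + \frac{1}{3 \cdot 977}} = \frac{1}{\left(-360\right) \left(-359\right) + \frac{1}{3} \cdot \frac{1}{977}} = \frac{1}{129240 + \frac{1}{2931}} = \frac{1}{\frac{378802441}{2931}} = \frac{2931}{378802441}$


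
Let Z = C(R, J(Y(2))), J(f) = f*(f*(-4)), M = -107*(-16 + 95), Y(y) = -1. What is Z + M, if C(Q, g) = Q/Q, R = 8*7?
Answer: -8452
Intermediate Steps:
M = -8453 (M = -107*79 = -8453)
J(f) = -4*f**2 (J(f) = f*(-4*f) = -4*f**2)
R = 56
C(Q, g) = 1
Z = 1
Z + M = 1 - 8453 = -8452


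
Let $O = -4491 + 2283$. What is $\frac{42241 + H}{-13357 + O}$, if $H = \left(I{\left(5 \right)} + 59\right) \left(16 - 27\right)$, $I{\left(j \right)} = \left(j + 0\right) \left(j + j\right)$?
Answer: $- \frac{41042}{15565} \approx -2.6368$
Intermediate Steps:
$I{\left(j \right)} = 2 j^{2}$ ($I{\left(j \right)} = j 2 j = 2 j^{2}$)
$O = -2208$
$H = -1199$ ($H = \left(2 \cdot 5^{2} + 59\right) \left(16 - 27\right) = \left(2 \cdot 25 + 59\right) \left(-11\right) = \left(50 + 59\right) \left(-11\right) = 109 \left(-11\right) = -1199$)
$\frac{42241 + H}{-13357 + O} = \frac{42241 - 1199}{-13357 - 2208} = \frac{41042}{-15565} = 41042 \left(- \frac{1}{15565}\right) = - \frac{41042}{15565}$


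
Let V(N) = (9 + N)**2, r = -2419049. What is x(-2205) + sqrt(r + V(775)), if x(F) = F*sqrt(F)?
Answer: I*(sqrt(1804393) - 46305*sqrt(5)) ≈ -1.022e+5*I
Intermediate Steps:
x(F) = F**(3/2)
x(-2205) + sqrt(r + V(775)) = (-2205)**(3/2) + sqrt(-2419049 + (9 + 775)**2) = -46305*I*sqrt(5) + sqrt(-2419049 + 784**2) = -46305*I*sqrt(5) + sqrt(-2419049 + 614656) = -46305*I*sqrt(5) + sqrt(-1804393) = -46305*I*sqrt(5) + I*sqrt(1804393) = I*sqrt(1804393) - 46305*I*sqrt(5)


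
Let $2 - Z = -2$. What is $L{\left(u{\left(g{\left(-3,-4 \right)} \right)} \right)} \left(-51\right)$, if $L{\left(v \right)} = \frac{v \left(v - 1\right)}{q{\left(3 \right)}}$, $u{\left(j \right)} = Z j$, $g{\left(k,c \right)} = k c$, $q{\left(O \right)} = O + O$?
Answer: $-19176$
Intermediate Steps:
$Z = 4$ ($Z = 2 - -2 = 2 + 2 = 4$)
$q{\left(O \right)} = 2 O$
$g{\left(k,c \right)} = c k$
$u{\left(j \right)} = 4 j$
$L{\left(v \right)} = \frac{v \left(-1 + v\right)}{6}$ ($L{\left(v \right)} = \frac{v \left(v - 1\right)}{2 \cdot 3} = \frac{v \left(-1 + v\right)}{6}$)
$L{\left(u{\left(g{\left(-3,-4 \right)} \right)} \right)} \left(-51\right) = \frac{4 \left(\left(-4\right) \left(-3\right)\right) \left(-1 + 4 \left(\left(-4\right) \left(-3\right)\right)\right)}{6} \left(-51\right) = \frac{4 \cdot 12 \left(-1 + 4 \cdot 12\right)}{6} \left(-51\right) = \frac{1}{6} \cdot 48 \left(-1 + 48\right) \left(-51\right) = \frac{1}{6} \cdot 48 \cdot 47 \left(-51\right) = 376 \left(-51\right) = -19176$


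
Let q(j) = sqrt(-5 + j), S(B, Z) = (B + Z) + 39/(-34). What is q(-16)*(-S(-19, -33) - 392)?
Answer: -11521*I*sqrt(21)/34 ≈ -1552.8*I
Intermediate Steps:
S(B, Z) = -39/34 + B + Z (S(B, Z) = (B + Z) + 39*(-1/34) = (B + Z) - 39/34 = -39/34 + B + Z)
q(-16)*(-S(-19, -33) - 392) = sqrt(-5 - 16)*(-(-39/34 - 19 - 33) - 392) = sqrt(-21)*(-1*(-1807/34) - 392) = (I*sqrt(21))*(1807/34 - 392) = (I*sqrt(21))*(-11521/34) = -11521*I*sqrt(21)/34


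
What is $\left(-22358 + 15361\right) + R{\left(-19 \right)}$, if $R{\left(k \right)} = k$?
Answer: $-7016$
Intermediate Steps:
$\left(-22358 + 15361\right) + R{\left(-19 \right)} = \left(-22358 + 15361\right) - 19 = -6997 - 19 = -7016$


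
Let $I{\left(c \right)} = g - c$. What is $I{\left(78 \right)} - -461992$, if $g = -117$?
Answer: $461797$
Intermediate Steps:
$I{\left(c \right)} = -117 - c$
$I{\left(78 \right)} - -461992 = \left(-117 - 78\right) - -461992 = \left(-117 - 78\right) + 461992 = -195 + 461992 = 461797$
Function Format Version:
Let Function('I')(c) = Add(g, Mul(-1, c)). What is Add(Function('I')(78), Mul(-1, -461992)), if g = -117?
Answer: 461797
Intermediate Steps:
Function('I')(c) = Add(-117, Mul(-1, c))
Add(Function('I')(78), Mul(-1, -461992)) = Add(Add(-117, Mul(-1, 78)), Mul(-1, -461992)) = Add(Add(-117, -78), 461992) = Add(-195, 461992) = 461797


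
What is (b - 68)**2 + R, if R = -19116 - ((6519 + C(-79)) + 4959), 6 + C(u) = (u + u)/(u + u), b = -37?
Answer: -19564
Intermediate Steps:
C(u) = -5 (C(u) = -6 + (u + u)/(u + u) = -6 + (2*u)/((2*u)) = -6 + (2*u)*(1/(2*u)) = -6 + 1 = -5)
R = -30589 (R = -19116 - ((6519 - 5) + 4959) = -19116 - (6514 + 4959) = -19116 - 1*11473 = -19116 - 11473 = -30589)
(b - 68)**2 + R = (-37 - 68)**2 - 30589 = (-105)**2 - 30589 = 11025 - 30589 = -19564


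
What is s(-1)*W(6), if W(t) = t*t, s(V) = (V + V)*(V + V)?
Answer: 144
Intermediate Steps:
s(V) = 4*V**2 (s(V) = (2*V)*(2*V) = 4*V**2)
W(t) = t**2
s(-1)*W(6) = (4*(-1)**2)*6**2 = (4*1)*36 = 4*36 = 144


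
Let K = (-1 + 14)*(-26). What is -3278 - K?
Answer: -2940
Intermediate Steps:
K = -338 (K = 13*(-26) = -338)
-3278 - K = -3278 - 1*(-338) = -3278 + 338 = -2940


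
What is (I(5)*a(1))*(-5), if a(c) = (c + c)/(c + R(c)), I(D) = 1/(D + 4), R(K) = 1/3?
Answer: -5/6 ≈ -0.83333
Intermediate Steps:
R(K) = 1/3
I(D) = 1/(4 + D)
a(c) = 2*c/(1/3 + c) (a(c) = (c + c)/(c + 1/3) = (2*c)/(1/3 + c) = 2*c/(1/3 + c))
(I(5)*a(1))*(-5) = ((6*1/(1 + 3*1))/(4 + 5))*(-5) = ((6*1/(1 + 3))/9)*(-5) = ((6*1/4)/9)*(-5) = ((6*1*(1/4))/9)*(-5) = ((1/9)*(3/2))*(-5) = (1/6)*(-5) = -5/6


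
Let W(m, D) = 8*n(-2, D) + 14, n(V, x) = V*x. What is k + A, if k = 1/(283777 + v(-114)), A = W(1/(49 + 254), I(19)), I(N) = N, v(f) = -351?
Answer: -82193539/283426 ≈ -290.00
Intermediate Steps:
W(m, D) = 14 - 16*D (W(m, D) = 8*(-2*D) + 14 = -16*D + 14 = 14 - 16*D)
A = -290 (A = 14 - 16*19 = 14 - 304 = -290)
k = 1/283426 (k = 1/(283777 - 351) = 1/283426 ≈ 3.5283e-6)
k + A = 1/283426 - 290 = -82193539/283426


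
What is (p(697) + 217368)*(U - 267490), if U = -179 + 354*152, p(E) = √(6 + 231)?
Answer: -46486537848 - 213861*√237 ≈ -4.6490e+10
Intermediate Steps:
p(E) = √237
U = 53629 (U = -179 + 53808 = 53629)
(p(697) + 217368)*(U - 267490) = (√237 + 217368)*(53629 - 267490) = (217368 + √237)*(-213861) = -46486537848 - 213861*√237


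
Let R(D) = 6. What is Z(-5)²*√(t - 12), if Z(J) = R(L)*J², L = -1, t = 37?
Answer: 112500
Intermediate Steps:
Z(J) = 6*J²
Z(-5)²*√(t - 12) = (6*(-5)²)²*√(37 - 12) = (6*25)²*√25 = 150²*5 = 22500*5 = 112500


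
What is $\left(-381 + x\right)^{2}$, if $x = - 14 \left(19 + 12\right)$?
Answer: $664225$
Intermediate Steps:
$x = -434$ ($x = \left(-14\right) 31 = -434$)
$\left(-381 + x\right)^{2} = \left(-381 - 434\right)^{2} = \left(-815\right)^{2} = 664225$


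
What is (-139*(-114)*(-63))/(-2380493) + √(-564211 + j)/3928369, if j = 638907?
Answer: 998298/2380493 + 2*√18674/3928369 ≈ 0.41944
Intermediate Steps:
(-139*(-114)*(-63))/(-2380493) + √(-564211 + j)/3928369 = (-139*(-114)*(-63))/(-2380493) + √(-564211 + 638907)/3928369 = (15846*(-63))*(-1/2380493) + √74696*(1/3928369) = -998298*(-1/2380493) + (2*√18674)*(1/3928369) = 998298/2380493 + 2*√18674/3928369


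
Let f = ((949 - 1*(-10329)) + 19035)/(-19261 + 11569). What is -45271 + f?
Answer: -348254845/7692 ≈ -45275.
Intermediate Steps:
f = -30313/7692 (f = ((949 + 10329) + 19035)/(-7692) = (11278 + 19035)*(-1/7692) = 30313*(-1/7692) = -30313/7692 ≈ -3.9408)
-45271 + f = -45271 - 30313/7692 = -348254845/7692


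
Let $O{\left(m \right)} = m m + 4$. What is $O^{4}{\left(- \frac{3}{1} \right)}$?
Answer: $28561$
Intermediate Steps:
$O{\left(m \right)} = 4 + m^{2}$ ($O{\left(m \right)} = m^{2} + 4 = 4 + m^{2}$)
$O^{4}{\left(- \frac{3}{1} \right)} = \left(4 + \left(- \frac{3}{1}\right)^{2}\right)^{4} = \left(4 + \left(\left(-3\right) 1\right)^{2}\right)^{4} = \left(4 + \left(-3\right)^{2}\right)^{4} = \left(4 + 9\right)^{4} = 13^{4} = 28561$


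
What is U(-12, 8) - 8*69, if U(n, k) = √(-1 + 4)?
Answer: -552 + √3 ≈ -550.27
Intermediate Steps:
U(n, k) = √3
U(-12, 8) - 8*69 = √3 - 8*69 = √3 - 552 = -552 + √3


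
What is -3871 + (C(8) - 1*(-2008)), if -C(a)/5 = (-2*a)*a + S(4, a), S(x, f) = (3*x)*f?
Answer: -1703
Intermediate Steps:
S(x, f) = 3*f*x
C(a) = -60*a + 10*a² (C(a) = -5*((-2*a)*a + 3*a*4) = -5*(-2*a² + 12*a) = -60*a + 10*a²)
-3871 + (C(8) - 1*(-2008)) = -3871 + (10*8*(-6 + 8) - 1*(-2008)) = -3871 + (10*8*2 + 2008) = -3871 + (160 + 2008) = -3871 + 2168 = -1703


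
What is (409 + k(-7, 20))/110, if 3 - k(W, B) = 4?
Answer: 204/55 ≈ 3.7091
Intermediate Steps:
k(W, B) = -1 (k(W, B) = 3 - 1*4 = 3 - 4 = -1)
(409 + k(-7, 20))/110 = (409 - 1)/110 = 408*(1/110) = 204/55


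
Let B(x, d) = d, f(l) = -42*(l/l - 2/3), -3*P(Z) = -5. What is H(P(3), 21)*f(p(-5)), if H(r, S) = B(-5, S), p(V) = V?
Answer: -294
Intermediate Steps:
P(Z) = 5/3 (P(Z) = -1/3*(-5) = 5/3)
f(l) = -14 (f(l) = -42*(1 - 2*1/3) = -42*(1 - 2/3) = -42*1/3 = -14)
H(r, S) = S
H(P(3), 21)*f(p(-5)) = 21*(-14) = -294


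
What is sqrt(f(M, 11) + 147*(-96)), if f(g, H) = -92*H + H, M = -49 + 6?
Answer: I*sqrt(15113) ≈ 122.93*I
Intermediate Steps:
M = -43
f(g, H) = -91*H
sqrt(f(M, 11) + 147*(-96)) = sqrt(-91*11 + 147*(-96)) = sqrt(-1001 - 14112) = sqrt(-15113) = I*sqrt(15113)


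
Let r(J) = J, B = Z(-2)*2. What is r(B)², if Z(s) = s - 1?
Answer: 36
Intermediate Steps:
Z(s) = -1 + s
B = -6 (B = (-1 - 2)*2 = -3*2 = -6)
r(B)² = (-6)² = 36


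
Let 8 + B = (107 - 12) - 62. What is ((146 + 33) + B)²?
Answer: 41616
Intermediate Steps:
B = 25 (B = -8 + ((107 - 12) - 62) = -8 + (95 - 62) = -8 + 33 = 25)
((146 + 33) + B)² = ((146 + 33) + 25)² = (179 + 25)² = 204² = 41616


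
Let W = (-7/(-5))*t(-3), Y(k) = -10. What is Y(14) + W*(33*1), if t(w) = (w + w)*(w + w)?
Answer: 8266/5 ≈ 1653.2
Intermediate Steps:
t(w) = 4*w² (t(w) = (2*w)*(2*w) = 4*w²)
W = 252/5 (W = (-7/(-5))*(4*(-3)²) = (-7*(-⅕))*(4*9) = (7/5)*36 = 252/5 ≈ 50.400)
Y(14) + W*(33*1) = -10 + 252*(33*1)/5 = -10 + (252/5)*33 = -10 + 8316/5 = 8266/5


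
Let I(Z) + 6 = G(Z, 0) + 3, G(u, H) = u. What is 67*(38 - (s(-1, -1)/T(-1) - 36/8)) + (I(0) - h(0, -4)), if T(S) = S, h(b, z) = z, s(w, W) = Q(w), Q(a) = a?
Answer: 5563/2 ≈ 2781.5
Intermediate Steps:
s(w, W) = w
I(Z) = -3 + Z (I(Z) = -6 + (Z + 3) = -6 + (3 + Z) = -3 + Z)
67*(38 - (s(-1, -1)/T(-1) - 36/8)) + (I(0) - h(0, -4)) = 67*(38 - (-1/(-1) - 36/8)) + ((-3 + 0) - 1*(-4)) = 67*(38 - (-1*(-1) - 36*⅛)) + (-3 + 4) = 67*(38 - (1 - 9/2)) + 1 = 67*(38 - 1*(-7/2)) + 1 = 67*(38 + 7/2) + 1 = 67*(83/2) + 1 = 5561/2 + 1 = 5563/2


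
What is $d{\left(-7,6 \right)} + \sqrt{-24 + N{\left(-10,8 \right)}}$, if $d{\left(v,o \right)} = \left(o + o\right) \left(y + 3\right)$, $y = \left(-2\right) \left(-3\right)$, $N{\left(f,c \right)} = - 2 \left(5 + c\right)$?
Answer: $108 + 5 i \sqrt{2} \approx 108.0 + 7.0711 i$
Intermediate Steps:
$N{\left(f,c \right)} = -10 - 2 c$
$y = 6$
$d{\left(v,o \right)} = 18 o$ ($d{\left(v,o \right)} = \left(o + o\right) \left(6 + 3\right) = 2 o 9 = 18 o$)
$d{\left(-7,6 \right)} + \sqrt{-24 + N{\left(-10,8 \right)}} = 18 \cdot 6 + \sqrt{-24 - 26} = 108 + \sqrt{-24 - 26} = 108 + \sqrt{-50} = 108 + 5 i \sqrt{2}$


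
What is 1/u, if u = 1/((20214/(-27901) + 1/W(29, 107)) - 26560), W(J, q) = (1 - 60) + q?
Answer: -35571369251/1339248 ≈ -26561.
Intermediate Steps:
W(J, q) = -59 + q
u = -1339248/35571369251 (u = 1/((20214/(-27901) + 1/(-59 + 107)) - 26560) = 1/((20214*(-1/27901) + 1/48) - 26560) = 1/((-20214/27901 + 1/48) - 26560) = 1/(-942371/1339248 - 26560) = 1/(-35571369251/1339248) = -1339248/35571369251 ≈ -3.7650e-5)
1/u = 1/(-1339248/35571369251) = -35571369251/1339248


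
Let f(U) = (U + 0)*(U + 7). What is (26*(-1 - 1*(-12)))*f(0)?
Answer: 0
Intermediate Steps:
f(U) = U*(7 + U)
(26*(-1 - 1*(-12)))*f(0) = (26*(-1 - 1*(-12)))*(0*(7 + 0)) = (26*(-1 + 12))*(0*7) = (26*11)*0 = 286*0 = 0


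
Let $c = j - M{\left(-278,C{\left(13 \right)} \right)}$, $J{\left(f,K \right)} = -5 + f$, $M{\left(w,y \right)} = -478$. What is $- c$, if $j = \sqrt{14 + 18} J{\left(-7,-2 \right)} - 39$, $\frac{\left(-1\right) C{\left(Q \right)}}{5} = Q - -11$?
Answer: $-439 + 48 \sqrt{2} \approx -371.12$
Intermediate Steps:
$C{\left(Q \right)} = -55 - 5 Q$ ($C{\left(Q \right)} = - 5 \left(Q - -11\right) = - 5 \left(Q + 11\right) = - 5 \left(11 + Q\right) = -55 - 5 Q$)
$j = -39 - 48 \sqrt{2}$ ($j = \sqrt{14 + 18} \left(-5 - 7\right) - 39 = \sqrt{32} \left(-12\right) - 39 = 4 \sqrt{2} \left(-12\right) - 39 = - 48 \sqrt{2} - 39 = -39 - 48 \sqrt{2} \approx -106.88$)
$c = 439 - 48 \sqrt{2}$ ($c = \left(-39 - 48 \sqrt{2}\right) - -478 = \left(-39 - 48 \sqrt{2}\right) + 478 = 439 - 48 \sqrt{2} \approx 371.12$)
$- c = - (439 - 48 \sqrt{2}) = -439 + 48 \sqrt{2}$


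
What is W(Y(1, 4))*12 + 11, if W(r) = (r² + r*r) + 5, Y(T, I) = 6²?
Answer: 31175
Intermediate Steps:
Y(T, I) = 36
W(r) = 5 + 2*r² (W(r) = (r² + r²) + 5 = 2*r² + 5 = 5 + 2*r²)
W(Y(1, 4))*12 + 11 = (5 + 2*36²)*12 + 11 = (5 + 2*1296)*12 + 11 = (5 + 2592)*12 + 11 = 2597*12 + 11 = 31164 + 11 = 31175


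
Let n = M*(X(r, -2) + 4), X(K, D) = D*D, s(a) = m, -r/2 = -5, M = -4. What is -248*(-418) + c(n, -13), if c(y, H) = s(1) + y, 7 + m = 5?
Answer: 103630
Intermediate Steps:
m = -2 (m = -7 + 5 = -2)
r = 10 (r = -2*(-5) = 10)
s(a) = -2
X(K, D) = D²
n = -32 (n = -4*((-2)² + 4) = -4*(4 + 4) = -4*8 = -32)
c(y, H) = -2 + y
-248*(-418) + c(n, -13) = -248*(-418) + (-2 - 32) = 103664 - 34 = 103630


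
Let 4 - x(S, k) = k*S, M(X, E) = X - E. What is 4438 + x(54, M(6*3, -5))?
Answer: 3200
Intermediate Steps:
x(S, k) = 4 - S*k (x(S, k) = 4 - k*S = 4 - S*k)
4438 + x(54, M(6*3, -5)) = 4438 + (4 - 1*54*(6*3 - 1*(-5))) = 4438 + (4 - 1*54*(18 + 5)) = 4438 + (4 - 1*54*23) = 4438 + (4 - 1242) = 4438 - 1238 = 3200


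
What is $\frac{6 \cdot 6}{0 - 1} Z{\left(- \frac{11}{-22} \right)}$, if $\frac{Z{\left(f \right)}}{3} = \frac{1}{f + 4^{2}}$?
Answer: $- \frac{72}{11} \approx -6.5455$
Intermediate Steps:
$Z{\left(f \right)} = \frac{3}{16 + f}$ ($Z{\left(f \right)} = \frac{3}{f + 4^{2}} = \frac{3}{f + 16} = \frac{3}{16 + f}$)
$\frac{6 \cdot 6}{0 - 1} Z{\left(- \frac{11}{-22} \right)} = \frac{6 \cdot 6}{0 - 1} \frac{3}{16 - \frac{11}{-22}} = \frac{36}{-1} \frac{3}{16 - - \frac{1}{2}} = 36 \left(-1\right) \frac{3}{16 + \frac{1}{2}} = - 36 \frac{3}{\frac{33}{2}} = - 36 \cdot 3 \cdot \frac{2}{33} = \left(-36\right) \frac{2}{11} = - \frac{72}{11}$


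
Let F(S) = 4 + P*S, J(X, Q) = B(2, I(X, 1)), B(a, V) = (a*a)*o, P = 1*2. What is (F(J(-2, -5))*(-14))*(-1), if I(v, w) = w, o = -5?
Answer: -504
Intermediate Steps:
P = 2
B(a, V) = -5*a² (B(a, V) = (a*a)*(-5) = a²*(-5) = -5*a²)
J(X, Q) = -20 (J(X, Q) = -5*2² = -5*4 = -20)
F(S) = 4 + 2*S
(F(J(-2, -5))*(-14))*(-1) = ((4 + 2*(-20))*(-14))*(-1) = ((4 - 40)*(-14))*(-1) = -36*(-14)*(-1) = 504*(-1) = -504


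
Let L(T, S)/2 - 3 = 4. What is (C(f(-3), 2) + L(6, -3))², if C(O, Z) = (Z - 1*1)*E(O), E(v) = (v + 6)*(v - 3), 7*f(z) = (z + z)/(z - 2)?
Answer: 17926756/1500625 ≈ 11.946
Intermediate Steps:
L(T, S) = 14 (L(T, S) = 6 + 2*4 = 6 + 8 = 14)
f(z) = 2*z/(7*(-2 + z)) (f(z) = ((z + z)/(z - 2))/7 = ((2*z)/(-2 + z))/7 = (2*z/(-2 + z))/7 = 2*z/(7*(-2 + z)))
E(v) = (-3 + v)*(6 + v) (E(v) = (6 + v)*(-3 + v) = (-3 + v)*(6 + v))
C(O, Z) = (-1 + Z)*(-18 + O² + 3*O) (C(O, Z) = (Z - 1*1)*(-18 + O² + 3*O) = (Z - 1)*(-18 + O² + 3*O) = (-1 + Z)*(-18 + O² + 3*O))
(C(f(-3), 2) + L(6, -3))² = ((-1 + 2)*(-18 + ((2/7)*(-3)/(-2 - 3))² + 3*((2/7)*(-3)/(-2 - 3))) + 14)² = (1*(-18 + ((2/7)*(-3)/(-5))² + 3*((2/7)*(-3)/(-5))) + 14)² = (1*(-18 + ((2/7)*(-3)*(-⅕))² + 3*((2/7)*(-3)*(-⅕))) + 14)² = (1*(-18 + (6/35)² + 3*(6/35)) + 14)² = (1*(-18 + 36/1225 + 18/35) + 14)² = (1*(-21384/1225) + 14)² = (-21384/1225 + 14)² = (-4234/1225)² = 17926756/1500625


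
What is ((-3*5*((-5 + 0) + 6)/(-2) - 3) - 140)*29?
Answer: -7859/2 ≈ -3929.5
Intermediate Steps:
((-3*5*((-5 + 0) + 6)/(-2) - 3) - 140)*29 = ((-3*5*(-5 + 6)*(-1)/2 - 3) - 140)*29 = ((-3*5*1*(-1)/2 - 3) - 140)*29 = ((-15*(-1)/2 - 3) - 140)*29 = ((-3*(-5/2) - 3) - 140)*29 = ((15/2 - 3) - 140)*29 = (9/2 - 140)*29 = -271/2*29 = -7859/2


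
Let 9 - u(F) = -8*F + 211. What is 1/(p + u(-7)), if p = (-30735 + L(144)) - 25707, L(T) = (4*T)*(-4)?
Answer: -1/59004 ≈ -1.6948e-5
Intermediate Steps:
u(F) = -202 + 8*F (u(F) = 9 - (-8*F + 211) = 9 - (211 - 8*F) = 9 + (-211 + 8*F) = -202 + 8*F)
L(T) = -16*T
p = -58746 (p = (-30735 - 16*144) - 25707 = (-30735 - 2304) - 25707 = -33039 - 25707 = -58746)
1/(p + u(-7)) = 1/(-58746 + (-202 + 8*(-7))) = 1/(-58746 + (-202 - 56)) = 1/(-58746 - 258) = 1/(-59004) = -1/59004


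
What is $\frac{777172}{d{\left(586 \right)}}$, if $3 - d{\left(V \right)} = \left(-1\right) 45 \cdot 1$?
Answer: $\frac{194293}{12} \approx 16191.0$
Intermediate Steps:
$d{\left(V \right)} = 48$ ($d{\left(V \right)} = 3 - \left(-1\right) 45 \cdot 1 = 3 - \left(-45\right) 1 = 3 - -45 = 3 + 45 = 48$)
$\frac{777172}{d{\left(586 \right)}} = \frac{777172}{48} = 777172 \cdot \frac{1}{48} = \frac{194293}{12}$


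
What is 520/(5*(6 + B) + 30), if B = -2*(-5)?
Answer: 52/11 ≈ 4.7273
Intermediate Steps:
B = 10
520/(5*(6 + B) + 30) = 520/(5*(6 + 10) + 30) = 520/(5*16 + 30) = 520/(80 + 30) = 520/110 = (1/110)*520 = 52/11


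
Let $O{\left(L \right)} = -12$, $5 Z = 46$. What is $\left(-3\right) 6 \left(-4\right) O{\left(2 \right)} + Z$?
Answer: $- \frac{4274}{5} \approx -854.8$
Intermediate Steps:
$Z = \frac{46}{5}$ ($Z = \frac{1}{5} \cdot 46 = \frac{46}{5} \approx 9.2$)
$\left(-3\right) 6 \left(-4\right) O{\left(2 \right)} + Z = \left(-3\right) 6 \left(-4\right) \left(-12\right) + \frac{46}{5} = \left(-18\right) \left(-4\right) \left(-12\right) + \frac{46}{5} = 72 \left(-12\right) + \frac{46}{5} = -864 + \frac{46}{5} = - \frac{4274}{5}$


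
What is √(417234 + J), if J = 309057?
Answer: 3*√80699 ≈ 852.23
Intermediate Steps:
√(417234 + J) = √(417234 + 309057) = √726291 = 3*√80699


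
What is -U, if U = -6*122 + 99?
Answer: 633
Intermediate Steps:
U = -633 (U = -732 + 99 = -633)
-U = -1*(-633) = 633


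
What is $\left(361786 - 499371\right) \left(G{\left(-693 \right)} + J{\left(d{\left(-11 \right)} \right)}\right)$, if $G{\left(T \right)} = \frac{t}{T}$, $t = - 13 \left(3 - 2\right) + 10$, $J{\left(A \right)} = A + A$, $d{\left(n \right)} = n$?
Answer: $\frac{99867055}{33} \approx 3.0263 \cdot 10^{6}$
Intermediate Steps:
$J{\left(A \right)} = 2 A$
$t = -3$ ($t = \left(-13\right) 1 + 10 = -13 + 10 = -3$)
$G{\left(T \right)} = - \frac{3}{T}$
$\left(361786 - 499371\right) \left(G{\left(-693 \right)} + J{\left(d{\left(-11 \right)} \right)}\right) = \left(361786 - 499371\right) \left(- \frac{3}{-693} + 2 \left(-11\right)\right) = - 137585 \left(\left(-3\right) \left(- \frac{1}{693}\right) - 22\right) = - 137585 \left(\frac{1}{231} - 22\right) = \left(-137585\right) \left(- \frac{5081}{231}\right) = \frac{99867055}{33}$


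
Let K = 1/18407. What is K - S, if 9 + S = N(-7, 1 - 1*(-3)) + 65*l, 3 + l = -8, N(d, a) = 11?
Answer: 13124192/18407 ≈ 713.00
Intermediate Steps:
l = -11 (l = -3 - 8 = -11)
K = 1/18407 ≈ 5.4327e-5
S = -713 (S = -9 + (11 + 65*(-11)) = -9 + (11 - 715) = -9 - 704 = -713)
K - S = 1/18407 - 1*(-713) = 1/18407 + 713 = 13124192/18407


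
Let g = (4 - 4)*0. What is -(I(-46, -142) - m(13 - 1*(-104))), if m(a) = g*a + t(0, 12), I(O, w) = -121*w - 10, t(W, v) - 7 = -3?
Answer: -17168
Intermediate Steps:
t(W, v) = 4 (t(W, v) = 7 - 3 = 4)
g = 0 (g = 0*0 = 0)
I(O, w) = -10 - 121*w
m(a) = 4 (m(a) = 0*a + 4 = 0 + 4 = 4)
-(I(-46, -142) - m(13 - 1*(-104))) = -((-10 - 121*(-142)) - 1*4) = -((-10 + 17182) - 4) = -(17172 - 4) = -1*17168 = -17168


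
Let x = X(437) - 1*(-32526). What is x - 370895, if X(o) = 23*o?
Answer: -328318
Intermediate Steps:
x = 42577 (x = 23*437 - 1*(-32526) = 10051 + 32526 = 42577)
x - 370895 = 42577 - 370895 = -328318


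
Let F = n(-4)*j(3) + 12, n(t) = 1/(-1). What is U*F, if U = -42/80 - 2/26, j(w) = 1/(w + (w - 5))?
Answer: -3443/520 ≈ -6.6212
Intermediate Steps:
j(w) = 1/(-5 + 2*w) (j(w) = 1/(w + (-5 + w)) = 1/(-5 + 2*w))
U = -313/520 (U = -42*1/80 - 2*1/26 = -21/40 - 1/13 = -313/520 ≈ -0.60192)
n(t) = -1
F = 11 (F = -1/(-5 + 2*3) + 12 = -1/(-5 + 6) + 12 = -1/1 + 12 = -1*1 + 12 = -1 + 12 = 11)
U*F = -313/520*11 = -3443/520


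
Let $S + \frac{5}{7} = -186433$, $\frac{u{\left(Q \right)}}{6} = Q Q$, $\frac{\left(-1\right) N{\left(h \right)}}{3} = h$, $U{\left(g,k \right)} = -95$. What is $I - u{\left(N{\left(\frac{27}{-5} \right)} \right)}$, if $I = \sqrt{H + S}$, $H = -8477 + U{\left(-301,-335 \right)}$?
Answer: $- \frac{39366}{25} + \frac{4 i \sqrt{597205}}{7} \approx -1574.6 + 441.59 i$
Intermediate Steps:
$N{\left(h \right)} = - 3 h$
$u{\left(Q \right)} = 6 Q^{2}$ ($u{\left(Q \right)} = 6 Q Q = 6 Q^{2}$)
$H = -8572$ ($H = -8477 - 95 = -8572$)
$S = - \frac{1305036}{7}$ ($S = - \frac{5}{7} - 186433 = - \frac{1305036}{7} \approx -1.8643 \cdot 10^{5}$)
$I = \frac{4 i \sqrt{597205}}{7}$ ($I = \sqrt{-8572 - \frac{1305036}{7}} = \sqrt{- \frac{1365040}{7}} = \frac{4 i \sqrt{597205}}{7} \approx 441.59 i$)
$I - u{\left(N{\left(\frac{27}{-5} \right)} \right)} = \frac{4 i \sqrt{597205}}{7} - 6 \left(- 3 \frac{27}{-5}\right)^{2} = \frac{4 i \sqrt{597205}}{7} - 6 \left(- 3 \cdot 27 \left(- \frac{1}{5}\right)\right)^{2} = \frac{4 i \sqrt{597205}}{7} - 6 \left(\left(-3\right) \left(- \frac{27}{5}\right)\right)^{2} = \frac{4 i \sqrt{597205}}{7} - 6 \left(\frac{81}{5}\right)^{2} = \frac{4 i \sqrt{597205}}{7} - 6 \cdot \frac{6561}{25} = \frac{4 i \sqrt{597205}}{7} - \frac{39366}{25} = - \frac{39366}{25} + \frac{4 i \sqrt{597205}}{7}$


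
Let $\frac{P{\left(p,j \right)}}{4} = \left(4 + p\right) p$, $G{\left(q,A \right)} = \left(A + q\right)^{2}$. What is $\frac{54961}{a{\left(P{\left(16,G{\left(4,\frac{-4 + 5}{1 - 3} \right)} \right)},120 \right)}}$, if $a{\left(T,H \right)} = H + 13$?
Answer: $\frac{54961}{133} \approx 413.24$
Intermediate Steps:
$P{\left(p,j \right)} = 4 p \left(4 + p\right)$ ($P{\left(p,j \right)} = 4 \left(4 + p\right) p = 4 p \left(4 + p\right)$)
$a{\left(T,H \right)} = 13 + H$
$\frac{54961}{a{\left(P{\left(16,G{\left(4,\frac{-4 + 5}{1 - 3} \right)} \right)},120 \right)}} = \frac{54961}{13 + 120} = \frac{54961}{133}$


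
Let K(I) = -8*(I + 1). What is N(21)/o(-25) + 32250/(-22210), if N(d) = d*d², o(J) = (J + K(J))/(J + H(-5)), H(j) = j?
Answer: -617599005/370907 ≈ -1665.1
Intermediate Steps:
K(I) = -8 - 8*I (K(I) = -8*(1 + I) = -8 - 8*I)
o(J) = (-8 - 7*J)/(-5 + J) (o(J) = (J + (-8 - 8*J))/(J - 5) = (-8 - 7*J)/(-5 + J))
N(d) = d³
N(21)/o(-25) + 32250/(-22210) = 21³/(((-8 - 7*(-25))/(-5 - 25))) + 32250/(-22210) = 9261/(((-8 + 175)/(-30))) + 32250*(-1/22210) = 9261/((-1/30*167)) - 3225/2221 = 9261/(-167/30) - 3225/2221 = 9261*(-30/167) - 3225/2221 = -277830/167 - 3225/2221 = -617599005/370907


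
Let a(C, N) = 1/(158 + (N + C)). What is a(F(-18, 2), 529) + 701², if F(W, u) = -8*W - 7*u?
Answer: 401474618/817 ≈ 4.9140e+5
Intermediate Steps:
a(C, N) = 1/(158 + C + N) (a(C, N) = 1/(158 + (C + N)) = 1/(158 + C + N))
a(F(-18, 2), 529) + 701² = 1/(158 + (-8*(-18) - 7*2) + 529) + 701² = 1/(158 + (144 - 14) + 529) + 491401 = 1/(158 + 130 + 529) + 491401 = 1/817 + 491401 = 401474618/817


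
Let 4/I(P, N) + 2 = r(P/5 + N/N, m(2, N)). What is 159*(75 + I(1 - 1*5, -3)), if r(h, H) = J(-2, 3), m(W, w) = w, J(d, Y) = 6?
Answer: 12084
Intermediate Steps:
r(h, H) = 6
I(P, N) = 1 (I(P, N) = 4/(-2 + 6) = 4/4 = 4*(¼) = 1)
159*(75 + I(1 - 1*5, -3)) = 159*(75 + 1) = 159*76 = 12084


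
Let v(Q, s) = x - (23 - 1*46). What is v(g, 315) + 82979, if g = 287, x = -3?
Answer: 82999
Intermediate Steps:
v(Q, s) = 20 (v(Q, s) = -3 - (23 - 1*46) = -3 - (23 - 46) = -3 - 1*(-23) = -3 + 23 = 20)
v(g, 315) + 82979 = 20 + 82979 = 82999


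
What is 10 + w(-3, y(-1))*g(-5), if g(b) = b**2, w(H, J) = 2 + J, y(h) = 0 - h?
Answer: 85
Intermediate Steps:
y(h) = -h
10 + w(-3, y(-1))*g(-5) = 10 + (2 - 1*(-1))*(-5)**2 = 10 + (2 + 1)*25 = 10 + 3*25 = 10 + 75 = 85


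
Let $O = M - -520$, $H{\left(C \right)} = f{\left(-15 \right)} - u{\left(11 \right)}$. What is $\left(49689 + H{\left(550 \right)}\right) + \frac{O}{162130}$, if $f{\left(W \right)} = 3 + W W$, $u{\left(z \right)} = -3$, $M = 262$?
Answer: $\frac{4046765191}{81065} \approx 49920.0$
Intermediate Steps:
$f{\left(W \right)} = 3 + W^{2}$
$H{\left(C \right)} = 231$ ($H{\left(C \right)} = \left(3 + \left(-15\right)^{2}\right) - -3 = \left(3 + 225\right) + 3 = 228 + 3 = 231$)
$O = 782$ ($O = 262 - -520 = 262 + 520 = 782$)
$\left(49689 + H{\left(550 \right)}\right) + \frac{O}{162130} = \left(49689 + 231\right) + \frac{782}{162130} = 49920 + 782 \cdot \frac{1}{162130} = 49920 + \frac{391}{81065} = \frac{4046765191}{81065}$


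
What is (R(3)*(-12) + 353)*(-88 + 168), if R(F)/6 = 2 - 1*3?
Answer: 34000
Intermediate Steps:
R(F) = -6 (R(F) = 6*(2 - 1*3) = 6*(2 - 3) = 6*(-1) = -6)
(R(3)*(-12) + 353)*(-88 + 168) = (-6*(-12) + 353)*(-88 + 168) = (72 + 353)*80 = 425*80 = 34000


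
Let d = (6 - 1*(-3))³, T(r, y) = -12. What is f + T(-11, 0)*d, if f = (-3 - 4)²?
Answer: -8699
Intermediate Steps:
d = 729 (d = (6 + 3)³ = 9³ = 729)
f = 49 (f = (-7)² = 49)
f + T(-11, 0)*d = 49 - 12*729 = 49 - 8748 = -8699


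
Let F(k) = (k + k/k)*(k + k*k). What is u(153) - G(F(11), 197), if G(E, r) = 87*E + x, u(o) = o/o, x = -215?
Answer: -137592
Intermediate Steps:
F(k) = (1 + k)*(k + k²) (F(k) = (k + 1)*(k + k²) = (1 + k)*(k + k²))
u(o) = 1
G(E, r) = -215 + 87*E (G(E, r) = 87*E - 215 = -215 + 87*E)
u(153) - G(F(11), 197) = 1 - (-215 + 87*(11*(1 + 11)²)) = 1 - (-215 + 87*(11*12²)) = 1 - (-215 + 87*(11*144)) = 1 - (-215 + 87*1584) = 1 - (-215 + 137808) = 1 - 1*137593 = 1 - 137593 = -137592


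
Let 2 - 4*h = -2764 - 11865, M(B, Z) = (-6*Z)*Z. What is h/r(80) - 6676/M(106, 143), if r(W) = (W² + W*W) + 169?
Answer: 10815455/32145828 ≈ 0.33645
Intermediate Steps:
M(B, Z) = -6*Z²
h = 14631/4 (h = ½ - (-2764 - 11865)/4 = ½ - ¼*(-14629) = ½ + 14629/4 = 14631/4 ≈ 3657.8)
r(W) = 169 + 2*W² (r(W) = (W² + W²) + 169 = 2*W² + 169 = 169 + 2*W²)
h/r(80) - 6676/M(106, 143) = 14631/(4*(169 + 2*80²)) - 6676/((-6*143²)) = 14631/(4*(169 + 2*6400)) - 6676/((-6*20449)) = 14631/(4*(169 + 12800)) - 6676/(-122694) = (14631/4)/12969 - 6676*(-1/122694) = (14631/4)*(1/12969) + 3338/61347 = 4877/17292 + 3338/61347 = 10815455/32145828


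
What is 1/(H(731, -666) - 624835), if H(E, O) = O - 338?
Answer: -1/625839 ≈ -1.5979e-6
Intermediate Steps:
H(E, O) = -338 + O
1/(H(731, -666) - 624835) = 1/((-338 - 666) - 624835) = 1/(-1004 - 624835) = 1/(-625839) = -1/625839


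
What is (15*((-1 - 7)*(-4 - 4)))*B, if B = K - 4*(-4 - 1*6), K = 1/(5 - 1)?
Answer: 38640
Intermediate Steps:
K = 1/4 (K = 1/(5 - 1*1) = 1/(5 - 1) = 1/4 ≈ 0.25000)
B = 161/4 (B = 1/4 - 4*(-4 - 1*6) = 1/4 - 4*(-4 - 6) = 1/4 - 4*(-10) = 1/4 + 40 = 161/4 ≈ 40.250)
(15*((-1 - 7)*(-4 - 4)))*B = (15*((-1 - 7)*(-4 - 4)))*(161/4) = (15*(-8*(-8)))*(161/4) = (15*64)*(161/4) = 960*(161/4) = 38640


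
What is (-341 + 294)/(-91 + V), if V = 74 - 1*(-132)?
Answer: -47/115 ≈ -0.40870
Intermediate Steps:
V = 206 (V = 74 + 132 = 206)
(-341 + 294)/(-91 + V) = (-341 + 294)/(-91 + 206) = -47/115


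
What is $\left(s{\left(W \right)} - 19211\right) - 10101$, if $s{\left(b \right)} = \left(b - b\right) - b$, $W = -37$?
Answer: $-29275$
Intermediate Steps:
$s{\left(b \right)} = - b$ ($s{\left(b \right)} = 0 - b = - b$)
$\left(s{\left(W \right)} - 19211\right) - 10101 = \left(\left(-1\right) \left(-37\right) - 19211\right) - 10101 = \left(37 - 19211\right) - 10101 = -19174 - 10101 = -29275$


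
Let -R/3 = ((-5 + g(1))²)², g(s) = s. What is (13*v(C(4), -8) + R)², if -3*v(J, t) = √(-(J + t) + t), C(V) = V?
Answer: 5307740/9 + 13312*I ≈ 5.8975e+5 + 13312.0*I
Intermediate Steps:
v(J, t) = -√(-J)/3 (v(J, t) = -√(-(J + t) + t)/3 = -√((-J - t) + t)/3 = -√(-J)/3)
R = -768 (R = -3*(-5 + 1)⁴ = -3*((-4)²)² = -3*16² = -3*256 = -768)
(13*v(C(4), -8) + R)² = (13*(-2*I/3) - 768)² = (-26*I/3 - 768)² = (-768 - 26*I/3)²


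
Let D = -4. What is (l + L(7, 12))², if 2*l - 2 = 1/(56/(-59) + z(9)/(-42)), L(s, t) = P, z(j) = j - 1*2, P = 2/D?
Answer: 1681/624100 ≈ 0.0026935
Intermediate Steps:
P = -½ (P = 2/(-4) = 2*(-¼) = -½ ≈ -0.50000)
z(j) = -2 + j (z(j) = j - 2 = -2 + j)
L(s, t) = -½
l = 218/395 (l = 1 + 1/(2*(56/(-59) + (-2 + 9)/(-42))) = 1 + 1/(2*(56*(-1/59) + 7*(-1/42))) = 1 + 1/(2*(-56/59 - ⅙)) = 1 + 1/(2*(-395/354)) = 1 + (½)*(-354/395) = 1 - 177/395 = 218/395 ≈ 0.55190)
(l + L(7, 12))² = (218/395 - ½)² = (41/790)² = 1681/624100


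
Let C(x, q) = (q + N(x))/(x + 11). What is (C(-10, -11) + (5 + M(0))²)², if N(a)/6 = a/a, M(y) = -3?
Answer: 1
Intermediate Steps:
N(a) = 6 (N(a) = 6*(a/a) = 6*1 = 6)
C(x, q) = (6 + q)/(11 + x) (C(x, q) = (q + 6)/(x + 11) = (6 + q)/(11 + x))
(C(-10, -11) + (5 + M(0))²)² = ((6 - 11)/(11 - 10) + (5 - 3)²)² = (-5/1 + 2²)² = (1*(-5) + 4)² = (-5 + 4)² = (-1)² = 1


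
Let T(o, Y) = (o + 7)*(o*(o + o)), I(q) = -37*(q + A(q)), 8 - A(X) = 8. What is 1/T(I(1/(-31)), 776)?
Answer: 29791/695452 ≈ 0.042837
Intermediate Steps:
A(X) = 0 (A(X) = 8 - 1*8 = 8 - 8 = 0)
I(q) = -37*q (I(q) = -37*(q + 0) = -37*q)
T(o, Y) = 2*o**2*(7 + o) (T(o, Y) = (7 + o)*(o*(2*o)) = (7 + o)*(2*o**2) = 2*o**2*(7 + o))
1/T(I(1/(-31)), 776) = 1/(2*(-37/(-31))**2*(7 - 37/(-31))) = 1/(2*(-37*(-1/31))**2*(7 - 37*(-1/31))) = 1/(2*(37/31)**2*(7 + 37/31)) = 1/(2*(1369/961)*(254/31)) = 1/(695452/29791) = 29791/695452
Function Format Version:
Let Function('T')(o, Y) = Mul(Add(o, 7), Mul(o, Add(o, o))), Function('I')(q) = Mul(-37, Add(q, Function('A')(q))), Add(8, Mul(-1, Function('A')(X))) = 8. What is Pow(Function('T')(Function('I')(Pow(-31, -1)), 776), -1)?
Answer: Rational(29791, 695452) ≈ 0.042837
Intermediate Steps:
Function('A')(X) = 0 (Function('A')(X) = Add(8, Mul(-1, 8)) = Add(8, -8) = 0)
Function('I')(q) = Mul(-37, q) (Function('I')(q) = Mul(-37, Add(q, 0)) = Mul(-37, q))
Function('T')(o, Y) = Mul(2, Pow(o, 2), Add(7, o)) (Function('T')(o, Y) = Mul(Add(7, o), Mul(o, Mul(2, o))) = Mul(Add(7, o), Mul(2, Pow(o, 2))) = Mul(2, Pow(o, 2), Add(7, o)))
Pow(Function('T')(Function('I')(Pow(-31, -1)), 776), -1) = Pow(Mul(2, Pow(Mul(-37, Pow(-31, -1)), 2), Add(7, Mul(-37, Pow(-31, -1)))), -1) = Pow(Mul(2, Pow(Mul(-37, Rational(-1, 31)), 2), Add(7, Mul(-37, Rational(-1, 31)))), -1) = Pow(Mul(2, Pow(Rational(37, 31), 2), Add(7, Rational(37, 31))), -1) = Pow(Mul(2, Rational(1369, 961), Rational(254, 31)), -1) = Pow(Rational(695452, 29791), -1) = Rational(29791, 695452)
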